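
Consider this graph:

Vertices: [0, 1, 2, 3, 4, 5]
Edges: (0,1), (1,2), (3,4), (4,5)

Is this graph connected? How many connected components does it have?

Checking connectivity: the graph has 2 connected component(s).
Components: [[0, 1, 2], [3, 4, 5]]. The graph is NOT connected.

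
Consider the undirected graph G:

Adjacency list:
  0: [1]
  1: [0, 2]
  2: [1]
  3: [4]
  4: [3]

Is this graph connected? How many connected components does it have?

Checking connectivity: the graph has 2 connected component(s).
Components: [[0, 1, 2], [3, 4]]. The graph is NOT connected.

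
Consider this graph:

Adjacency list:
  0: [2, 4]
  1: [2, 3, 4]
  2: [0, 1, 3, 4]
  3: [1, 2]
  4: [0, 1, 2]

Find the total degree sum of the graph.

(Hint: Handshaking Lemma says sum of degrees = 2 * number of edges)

Count edges: 7 edges.
By Handshaking Lemma: sum of degrees = 2 * 7 = 14.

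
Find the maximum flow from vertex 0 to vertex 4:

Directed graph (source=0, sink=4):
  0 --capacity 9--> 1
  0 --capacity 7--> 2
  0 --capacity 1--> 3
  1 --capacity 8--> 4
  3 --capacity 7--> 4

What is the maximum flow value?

Computing max flow:
  Flow on (0->1): 8/9
  Flow on (0->3): 1/1
  Flow on (1->4): 8/8
  Flow on (3->4): 1/7
Maximum flow = 9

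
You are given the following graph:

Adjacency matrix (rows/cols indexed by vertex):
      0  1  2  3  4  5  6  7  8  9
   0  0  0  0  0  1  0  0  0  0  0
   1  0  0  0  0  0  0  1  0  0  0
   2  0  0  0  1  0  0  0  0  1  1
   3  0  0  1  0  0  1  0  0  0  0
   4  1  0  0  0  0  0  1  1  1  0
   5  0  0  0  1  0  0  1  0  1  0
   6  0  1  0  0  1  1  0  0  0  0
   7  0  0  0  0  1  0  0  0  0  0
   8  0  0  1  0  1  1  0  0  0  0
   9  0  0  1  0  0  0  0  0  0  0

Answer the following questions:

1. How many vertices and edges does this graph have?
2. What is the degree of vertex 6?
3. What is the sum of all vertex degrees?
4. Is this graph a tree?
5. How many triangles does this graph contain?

Count: 10 vertices, 11 edges.
Vertex 6 has neighbors [1, 4, 5], degree = 3.
Handshaking lemma: 2 * 11 = 22.
A tree on 10 vertices has 9 edges. This graph has 11 edges (2 extra). Not a tree.
Number of triangles = 0.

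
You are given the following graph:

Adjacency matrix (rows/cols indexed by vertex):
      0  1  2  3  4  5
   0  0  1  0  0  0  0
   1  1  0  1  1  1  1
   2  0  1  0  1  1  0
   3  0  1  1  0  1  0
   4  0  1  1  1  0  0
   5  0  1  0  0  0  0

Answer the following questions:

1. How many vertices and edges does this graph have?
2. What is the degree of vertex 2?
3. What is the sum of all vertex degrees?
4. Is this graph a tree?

Count: 6 vertices, 8 edges.
Vertex 2 has neighbors [1, 3, 4], degree = 3.
Handshaking lemma: 2 * 8 = 16.
A tree on 6 vertices has 5 edges. This graph has 8 edges (3 extra). Not a tree.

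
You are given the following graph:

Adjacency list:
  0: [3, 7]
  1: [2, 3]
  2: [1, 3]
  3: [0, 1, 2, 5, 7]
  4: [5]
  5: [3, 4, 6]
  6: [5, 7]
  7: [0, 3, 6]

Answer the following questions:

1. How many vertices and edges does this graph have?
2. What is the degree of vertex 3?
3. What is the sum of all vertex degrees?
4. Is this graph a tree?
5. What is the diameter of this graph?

Count: 8 vertices, 10 edges.
Vertex 3 has neighbors [0, 1, 2, 5, 7], degree = 5.
Handshaking lemma: 2 * 10 = 20.
A tree on 8 vertices has 7 edges. This graph has 10 edges (3 extra). Not a tree.
Diameter (longest shortest path) = 3.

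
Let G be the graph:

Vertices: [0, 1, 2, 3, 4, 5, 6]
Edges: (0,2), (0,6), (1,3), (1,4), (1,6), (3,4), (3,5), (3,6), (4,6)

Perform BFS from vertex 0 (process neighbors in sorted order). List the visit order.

BFS from vertex 0 (neighbors processed in ascending order):
Visit order: 0, 2, 6, 1, 3, 4, 5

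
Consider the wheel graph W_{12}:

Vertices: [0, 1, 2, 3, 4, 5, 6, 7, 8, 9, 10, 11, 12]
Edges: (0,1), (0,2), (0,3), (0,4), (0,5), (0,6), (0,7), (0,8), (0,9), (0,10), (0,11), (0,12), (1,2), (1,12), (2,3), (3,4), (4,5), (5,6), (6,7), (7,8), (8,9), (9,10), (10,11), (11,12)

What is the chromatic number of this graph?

W_{12} = C_{12} plus a hub adjacent to every cycle vertex.
The outer cycle needs 2 colors (even cycle); the hub is adjacent to all of them so needs a fresh color.
Chromatic number = 2 + 1 = 3.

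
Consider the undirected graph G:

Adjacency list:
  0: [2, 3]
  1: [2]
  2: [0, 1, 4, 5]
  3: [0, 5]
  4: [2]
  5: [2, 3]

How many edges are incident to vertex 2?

Vertex 2 has neighbors [0, 1, 4, 5], so deg(2) = 4.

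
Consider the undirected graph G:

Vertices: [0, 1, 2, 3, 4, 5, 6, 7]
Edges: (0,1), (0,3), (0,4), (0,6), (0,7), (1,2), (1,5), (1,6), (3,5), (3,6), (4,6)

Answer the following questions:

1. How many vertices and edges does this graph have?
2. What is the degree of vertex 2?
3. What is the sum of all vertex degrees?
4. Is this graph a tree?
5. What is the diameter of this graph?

Count: 8 vertices, 11 edges.
Vertex 2 has neighbors [1], degree = 1.
Handshaking lemma: 2 * 11 = 22.
A tree on 8 vertices has 7 edges. This graph has 11 edges (4 extra). Not a tree.
Diameter (longest shortest path) = 3.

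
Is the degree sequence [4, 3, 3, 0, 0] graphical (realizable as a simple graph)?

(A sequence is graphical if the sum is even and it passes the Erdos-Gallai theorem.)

Sum of degrees = 10. Sum is even but fails Erdos-Gallai. The sequence is NOT graphical.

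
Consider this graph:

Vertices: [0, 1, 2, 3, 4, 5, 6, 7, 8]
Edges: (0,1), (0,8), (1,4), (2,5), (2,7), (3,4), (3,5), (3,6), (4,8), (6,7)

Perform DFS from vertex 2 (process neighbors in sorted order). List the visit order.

DFS from vertex 2 (neighbors processed in ascending order):
Visit order: 2, 5, 3, 4, 1, 0, 8, 6, 7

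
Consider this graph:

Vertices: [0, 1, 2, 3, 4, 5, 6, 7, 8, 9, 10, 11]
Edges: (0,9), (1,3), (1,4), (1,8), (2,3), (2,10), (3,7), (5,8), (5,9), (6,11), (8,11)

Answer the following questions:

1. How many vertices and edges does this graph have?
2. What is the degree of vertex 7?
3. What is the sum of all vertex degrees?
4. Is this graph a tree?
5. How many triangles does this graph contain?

Count: 12 vertices, 11 edges.
Vertex 7 has neighbors [3], degree = 1.
Handshaking lemma: 2 * 11 = 22.
A graph is a tree iff it is connected and has exactly n-1 edges. This graph is connected (all 12 vertices in one component) and has 12-1 = 11 edges. It is a tree.
Number of triangles = 0.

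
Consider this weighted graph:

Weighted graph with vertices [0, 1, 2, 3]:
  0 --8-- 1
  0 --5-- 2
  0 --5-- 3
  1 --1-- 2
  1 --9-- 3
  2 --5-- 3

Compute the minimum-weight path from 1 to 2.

Using Dijkstra's algorithm from vertex 1:
Shortest path: 1 -> 2
Total weight: 1 = 1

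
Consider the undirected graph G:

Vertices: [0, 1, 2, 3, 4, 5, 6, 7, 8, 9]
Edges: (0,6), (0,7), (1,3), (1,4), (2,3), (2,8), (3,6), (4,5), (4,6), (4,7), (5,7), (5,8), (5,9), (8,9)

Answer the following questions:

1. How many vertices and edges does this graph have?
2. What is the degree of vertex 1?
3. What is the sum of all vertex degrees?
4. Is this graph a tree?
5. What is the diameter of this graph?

Count: 10 vertices, 14 edges.
Vertex 1 has neighbors [3, 4], degree = 2.
Handshaking lemma: 2 * 14 = 28.
A tree on 10 vertices has 9 edges. This graph has 14 edges (5 extra). Not a tree.
Diameter (longest shortest path) = 3.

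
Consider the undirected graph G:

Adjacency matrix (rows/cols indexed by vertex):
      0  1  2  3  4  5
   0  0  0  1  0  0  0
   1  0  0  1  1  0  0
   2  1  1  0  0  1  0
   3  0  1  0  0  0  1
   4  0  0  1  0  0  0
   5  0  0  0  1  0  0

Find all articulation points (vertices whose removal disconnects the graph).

An articulation point is a vertex whose removal disconnects the graph.
Articulation points: [1, 2, 3]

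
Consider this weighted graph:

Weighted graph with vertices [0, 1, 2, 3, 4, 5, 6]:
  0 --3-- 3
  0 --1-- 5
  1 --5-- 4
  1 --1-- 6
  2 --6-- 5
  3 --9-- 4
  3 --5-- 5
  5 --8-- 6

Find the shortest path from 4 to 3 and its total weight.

Using Dijkstra's algorithm from vertex 4:
Shortest path: 4 -> 3
Total weight: 9 = 9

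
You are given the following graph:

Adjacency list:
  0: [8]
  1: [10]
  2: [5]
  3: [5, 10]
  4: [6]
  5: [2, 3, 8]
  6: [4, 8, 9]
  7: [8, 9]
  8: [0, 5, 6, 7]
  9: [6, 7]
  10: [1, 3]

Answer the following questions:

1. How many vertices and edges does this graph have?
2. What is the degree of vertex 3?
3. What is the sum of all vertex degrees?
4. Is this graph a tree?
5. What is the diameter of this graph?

Count: 11 vertices, 11 edges.
Vertex 3 has neighbors [5, 10], degree = 2.
Handshaking lemma: 2 * 11 = 22.
A tree on 11 vertices has 10 edges. This graph has 11 edges (1 extra). Not a tree.
Diameter (longest shortest path) = 6.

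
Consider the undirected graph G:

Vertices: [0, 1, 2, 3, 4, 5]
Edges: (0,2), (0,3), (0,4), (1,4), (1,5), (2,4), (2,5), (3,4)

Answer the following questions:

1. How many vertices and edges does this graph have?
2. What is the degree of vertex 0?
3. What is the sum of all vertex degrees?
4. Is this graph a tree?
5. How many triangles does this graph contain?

Count: 6 vertices, 8 edges.
Vertex 0 has neighbors [2, 3, 4], degree = 3.
Handshaking lemma: 2 * 8 = 16.
A tree on 6 vertices has 5 edges. This graph has 8 edges (3 extra). Not a tree.
Number of triangles = 2.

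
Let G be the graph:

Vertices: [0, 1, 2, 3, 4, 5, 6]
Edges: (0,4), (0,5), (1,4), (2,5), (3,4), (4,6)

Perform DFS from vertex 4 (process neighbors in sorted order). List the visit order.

DFS from vertex 4 (neighbors processed in ascending order):
Visit order: 4, 0, 5, 2, 1, 3, 6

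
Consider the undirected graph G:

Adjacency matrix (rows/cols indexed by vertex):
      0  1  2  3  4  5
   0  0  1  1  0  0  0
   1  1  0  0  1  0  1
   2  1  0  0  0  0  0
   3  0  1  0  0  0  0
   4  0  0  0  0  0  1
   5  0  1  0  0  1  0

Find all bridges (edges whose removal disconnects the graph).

A bridge is an edge whose removal increases the number of connected components.
Bridges found: (0,1), (0,2), (1,3), (1,5), (4,5)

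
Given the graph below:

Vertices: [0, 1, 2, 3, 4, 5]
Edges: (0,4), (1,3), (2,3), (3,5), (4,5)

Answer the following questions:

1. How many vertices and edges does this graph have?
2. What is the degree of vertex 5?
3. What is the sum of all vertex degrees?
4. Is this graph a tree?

Count: 6 vertices, 5 edges.
Vertex 5 has neighbors [3, 4], degree = 2.
Handshaking lemma: 2 * 5 = 10.
A graph is a tree iff it is connected and has exactly n-1 edges. This graph is connected (all 6 vertices in one component) and has 6-1 = 5 edges. It is a tree.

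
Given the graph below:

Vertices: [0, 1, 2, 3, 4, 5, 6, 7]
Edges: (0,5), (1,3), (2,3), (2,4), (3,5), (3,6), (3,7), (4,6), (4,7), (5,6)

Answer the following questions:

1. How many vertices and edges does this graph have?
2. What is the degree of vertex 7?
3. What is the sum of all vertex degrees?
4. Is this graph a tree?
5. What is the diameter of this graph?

Count: 8 vertices, 10 edges.
Vertex 7 has neighbors [3, 4], degree = 2.
Handshaking lemma: 2 * 10 = 20.
A tree on 8 vertices has 7 edges. This graph has 10 edges (3 extra). Not a tree.
Diameter (longest shortest path) = 3.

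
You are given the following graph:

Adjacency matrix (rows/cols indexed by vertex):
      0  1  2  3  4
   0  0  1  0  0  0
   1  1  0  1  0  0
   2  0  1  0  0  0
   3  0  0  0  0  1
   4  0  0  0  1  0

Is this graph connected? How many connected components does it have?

Checking connectivity: the graph has 2 connected component(s).
Components: [[0, 1, 2], [3, 4]]. The graph is NOT connected.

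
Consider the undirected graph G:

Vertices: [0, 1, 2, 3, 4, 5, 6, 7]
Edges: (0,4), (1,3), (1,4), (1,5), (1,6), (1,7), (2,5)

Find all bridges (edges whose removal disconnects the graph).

A bridge is an edge whose removal increases the number of connected components.
Bridges found: (0,4), (1,3), (1,4), (1,5), (1,6), (1,7), (2,5)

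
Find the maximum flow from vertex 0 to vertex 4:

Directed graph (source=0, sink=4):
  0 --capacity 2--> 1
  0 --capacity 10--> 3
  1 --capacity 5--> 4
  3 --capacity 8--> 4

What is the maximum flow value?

Computing max flow:
  Flow on (0->1): 2/2
  Flow on (0->3): 8/10
  Flow on (1->4): 2/5
  Flow on (3->4): 8/8
Maximum flow = 10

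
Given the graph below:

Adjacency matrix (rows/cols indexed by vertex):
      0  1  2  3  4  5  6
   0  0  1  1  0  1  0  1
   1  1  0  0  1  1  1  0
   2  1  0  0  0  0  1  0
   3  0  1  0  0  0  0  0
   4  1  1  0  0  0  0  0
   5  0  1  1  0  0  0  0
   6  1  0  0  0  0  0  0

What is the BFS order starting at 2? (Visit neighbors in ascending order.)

BFS from vertex 2 (neighbors processed in ascending order):
Visit order: 2, 0, 5, 1, 4, 6, 3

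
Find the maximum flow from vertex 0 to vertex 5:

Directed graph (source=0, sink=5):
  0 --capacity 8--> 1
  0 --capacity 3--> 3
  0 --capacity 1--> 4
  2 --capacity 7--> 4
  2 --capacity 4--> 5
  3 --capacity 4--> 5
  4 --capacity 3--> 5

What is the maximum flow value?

Computing max flow:
  Flow on (0->3): 3/3
  Flow on (0->4): 1/1
  Flow on (3->5): 3/4
  Flow on (4->5): 1/3
Maximum flow = 4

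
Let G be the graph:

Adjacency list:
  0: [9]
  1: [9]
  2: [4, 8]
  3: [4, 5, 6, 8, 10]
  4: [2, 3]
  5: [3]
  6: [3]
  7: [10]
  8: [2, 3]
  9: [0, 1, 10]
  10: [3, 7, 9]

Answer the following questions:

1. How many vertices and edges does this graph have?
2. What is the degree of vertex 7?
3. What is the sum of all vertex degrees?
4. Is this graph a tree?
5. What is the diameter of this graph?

Count: 11 vertices, 11 edges.
Vertex 7 has neighbors [10], degree = 1.
Handshaking lemma: 2 * 11 = 22.
A tree on 11 vertices has 10 edges. This graph has 11 edges (1 extra). Not a tree.
Diameter (longest shortest path) = 5.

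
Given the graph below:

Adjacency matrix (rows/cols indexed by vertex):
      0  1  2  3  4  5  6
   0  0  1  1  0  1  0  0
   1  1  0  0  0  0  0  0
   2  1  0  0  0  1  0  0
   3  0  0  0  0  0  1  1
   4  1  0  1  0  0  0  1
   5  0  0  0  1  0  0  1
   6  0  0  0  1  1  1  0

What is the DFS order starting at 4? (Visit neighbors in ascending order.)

DFS from vertex 4 (neighbors processed in ascending order):
Visit order: 4, 0, 1, 2, 6, 3, 5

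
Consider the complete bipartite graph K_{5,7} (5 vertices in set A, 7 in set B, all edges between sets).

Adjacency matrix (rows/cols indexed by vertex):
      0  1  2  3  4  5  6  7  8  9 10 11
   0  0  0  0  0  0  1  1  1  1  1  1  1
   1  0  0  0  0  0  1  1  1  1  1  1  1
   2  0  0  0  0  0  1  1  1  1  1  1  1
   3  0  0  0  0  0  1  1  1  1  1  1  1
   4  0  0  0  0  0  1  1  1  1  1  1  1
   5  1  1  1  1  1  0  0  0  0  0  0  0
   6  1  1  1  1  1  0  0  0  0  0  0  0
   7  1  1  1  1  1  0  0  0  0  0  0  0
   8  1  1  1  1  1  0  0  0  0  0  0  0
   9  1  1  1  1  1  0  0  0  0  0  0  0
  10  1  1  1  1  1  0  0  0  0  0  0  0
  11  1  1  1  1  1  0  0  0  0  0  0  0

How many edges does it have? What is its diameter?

K_{5,7} has 5 * 7 = 35 edges.
Any vertex reaches any opposite-side vertex in 1 step; same-side vertices reach in 2 steps via any opposite-side vertex.
Diameter = 2.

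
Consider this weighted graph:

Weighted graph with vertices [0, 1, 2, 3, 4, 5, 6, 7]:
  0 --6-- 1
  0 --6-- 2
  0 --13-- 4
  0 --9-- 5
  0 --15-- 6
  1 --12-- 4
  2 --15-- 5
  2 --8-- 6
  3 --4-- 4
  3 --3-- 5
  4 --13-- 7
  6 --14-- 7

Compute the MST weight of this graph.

Applying Kruskal's algorithm (sort edges by weight, add if no cycle):
  Add (3,5) w=3
  Add (3,4) w=4
  Add (0,1) w=6
  Add (0,2) w=6
  Add (2,6) w=8
  Add (0,5) w=9
  Skip (1,4) w=12 (creates cycle)
  Skip (0,4) w=13 (creates cycle)
  Add (4,7) w=13
  Skip (6,7) w=14 (creates cycle)
  Skip (0,6) w=15 (creates cycle)
  Skip (2,5) w=15 (creates cycle)
MST weight = 49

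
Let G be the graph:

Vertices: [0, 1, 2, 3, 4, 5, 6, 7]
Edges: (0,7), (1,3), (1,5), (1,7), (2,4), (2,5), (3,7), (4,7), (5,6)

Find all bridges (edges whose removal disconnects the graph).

A bridge is an edge whose removal increases the number of connected components.
Bridges found: (0,7), (5,6)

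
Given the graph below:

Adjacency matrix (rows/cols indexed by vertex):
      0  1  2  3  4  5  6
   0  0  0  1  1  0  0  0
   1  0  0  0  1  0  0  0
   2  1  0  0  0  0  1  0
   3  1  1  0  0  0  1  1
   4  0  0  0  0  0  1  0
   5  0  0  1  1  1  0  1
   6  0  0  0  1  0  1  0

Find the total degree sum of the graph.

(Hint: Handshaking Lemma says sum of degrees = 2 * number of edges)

Count edges: 8 edges.
By Handshaking Lemma: sum of degrees = 2 * 8 = 16.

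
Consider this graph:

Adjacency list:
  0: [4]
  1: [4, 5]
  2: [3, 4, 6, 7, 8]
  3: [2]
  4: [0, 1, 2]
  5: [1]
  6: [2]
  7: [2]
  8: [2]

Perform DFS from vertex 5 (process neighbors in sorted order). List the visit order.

DFS from vertex 5 (neighbors processed in ascending order):
Visit order: 5, 1, 4, 0, 2, 3, 6, 7, 8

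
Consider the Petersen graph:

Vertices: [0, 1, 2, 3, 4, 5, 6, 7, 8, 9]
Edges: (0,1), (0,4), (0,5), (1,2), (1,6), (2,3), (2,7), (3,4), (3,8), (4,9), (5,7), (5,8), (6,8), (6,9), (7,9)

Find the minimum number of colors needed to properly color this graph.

The Petersen graph contains odd cycles (e.g. the outer 5-cycle), so chi >= 3.
A proper 3-coloring exists (it is a well-known 3-chromatic graph).
Chromatic number = 3.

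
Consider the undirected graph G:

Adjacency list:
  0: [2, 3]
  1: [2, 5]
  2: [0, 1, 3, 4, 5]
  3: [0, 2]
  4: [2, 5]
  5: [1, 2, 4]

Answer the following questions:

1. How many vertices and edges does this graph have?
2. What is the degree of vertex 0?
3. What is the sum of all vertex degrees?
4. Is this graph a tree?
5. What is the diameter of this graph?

Count: 6 vertices, 8 edges.
Vertex 0 has neighbors [2, 3], degree = 2.
Handshaking lemma: 2 * 8 = 16.
A tree on 6 vertices has 5 edges. This graph has 8 edges (3 extra). Not a tree.
Diameter (longest shortest path) = 2.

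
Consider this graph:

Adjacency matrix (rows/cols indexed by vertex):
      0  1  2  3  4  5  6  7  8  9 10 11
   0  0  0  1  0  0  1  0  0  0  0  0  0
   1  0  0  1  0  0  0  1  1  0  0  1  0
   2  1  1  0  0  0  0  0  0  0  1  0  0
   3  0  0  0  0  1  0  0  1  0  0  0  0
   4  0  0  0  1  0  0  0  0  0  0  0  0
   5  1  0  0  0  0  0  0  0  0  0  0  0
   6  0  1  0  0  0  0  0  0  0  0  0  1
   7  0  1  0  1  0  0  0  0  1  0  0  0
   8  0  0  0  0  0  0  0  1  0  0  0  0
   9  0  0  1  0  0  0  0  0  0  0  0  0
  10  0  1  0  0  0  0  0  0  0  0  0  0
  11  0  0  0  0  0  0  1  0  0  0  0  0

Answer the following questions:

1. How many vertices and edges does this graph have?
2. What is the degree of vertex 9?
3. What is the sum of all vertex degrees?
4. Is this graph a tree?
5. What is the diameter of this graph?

Count: 12 vertices, 11 edges.
Vertex 9 has neighbors [2], degree = 1.
Handshaking lemma: 2 * 11 = 22.
A graph is a tree iff it is connected and has exactly n-1 edges. This graph is connected (all 12 vertices in one component) and has 12-1 = 11 edges. It is a tree.
Diameter (longest shortest path) = 6.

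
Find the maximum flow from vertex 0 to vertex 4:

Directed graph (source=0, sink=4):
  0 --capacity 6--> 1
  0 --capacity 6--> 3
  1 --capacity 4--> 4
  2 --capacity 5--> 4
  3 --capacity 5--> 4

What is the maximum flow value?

Computing max flow:
  Flow on (0->1): 4/6
  Flow on (0->3): 5/6
  Flow on (1->4): 4/4
  Flow on (3->4): 5/5
Maximum flow = 9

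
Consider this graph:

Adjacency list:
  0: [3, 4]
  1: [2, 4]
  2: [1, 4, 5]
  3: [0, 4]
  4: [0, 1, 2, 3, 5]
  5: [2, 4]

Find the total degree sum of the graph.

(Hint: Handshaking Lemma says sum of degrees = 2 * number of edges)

Count edges: 8 edges.
By Handshaking Lemma: sum of degrees = 2 * 8 = 16.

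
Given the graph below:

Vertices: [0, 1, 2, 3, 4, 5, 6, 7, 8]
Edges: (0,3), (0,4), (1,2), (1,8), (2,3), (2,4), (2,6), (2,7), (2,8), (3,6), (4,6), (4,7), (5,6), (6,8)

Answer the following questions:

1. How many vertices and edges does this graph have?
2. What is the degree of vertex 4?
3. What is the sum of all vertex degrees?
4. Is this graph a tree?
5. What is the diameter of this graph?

Count: 9 vertices, 14 edges.
Vertex 4 has neighbors [0, 2, 6, 7], degree = 4.
Handshaking lemma: 2 * 14 = 28.
A tree on 9 vertices has 8 edges. This graph has 14 edges (6 extra). Not a tree.
Diameter (longest shortest path) = 3.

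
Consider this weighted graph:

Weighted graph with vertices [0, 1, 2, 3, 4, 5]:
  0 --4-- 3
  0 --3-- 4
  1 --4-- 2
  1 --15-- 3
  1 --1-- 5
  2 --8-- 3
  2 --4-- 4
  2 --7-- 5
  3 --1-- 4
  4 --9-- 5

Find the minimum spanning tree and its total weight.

Applying Kruskal's algorithm (sort edges by weight, add if no cycle):
  Add (1,5) w=1
  Add (3,4) w=1
  Add (0,4) w=3
  Skip (0,3) w=4 (creates cycle)
  Add (1,2) w=4
  Add (2,4) w=4
  Skip (2,5) w=7 (creates cycle)
  Skip (2,3) w=8 (creates cycle)
  Skip (4,5) w=9 (creates cycle)
  Skip (1,3) w=15 (creates cycle)
MST weight = 13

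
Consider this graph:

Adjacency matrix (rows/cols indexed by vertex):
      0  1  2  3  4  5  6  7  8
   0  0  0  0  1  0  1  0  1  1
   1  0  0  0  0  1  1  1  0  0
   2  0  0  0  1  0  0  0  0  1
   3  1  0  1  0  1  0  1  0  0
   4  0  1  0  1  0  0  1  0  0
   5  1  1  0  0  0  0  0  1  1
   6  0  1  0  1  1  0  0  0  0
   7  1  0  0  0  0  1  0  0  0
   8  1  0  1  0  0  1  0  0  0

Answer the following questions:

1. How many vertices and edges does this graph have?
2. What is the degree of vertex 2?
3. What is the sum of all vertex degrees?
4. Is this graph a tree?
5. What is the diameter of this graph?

Count: 9 vertices, 14 edges.
Vertex 2 has neighbors [3, 8], degree = 2.
Handshaking lemma: 2 * 14 = 28.
A tree on 9 vertices has 8 edges. This graph has 14 edges (6 extra). Not a tree.
Diameter (longest shortest path) = 3.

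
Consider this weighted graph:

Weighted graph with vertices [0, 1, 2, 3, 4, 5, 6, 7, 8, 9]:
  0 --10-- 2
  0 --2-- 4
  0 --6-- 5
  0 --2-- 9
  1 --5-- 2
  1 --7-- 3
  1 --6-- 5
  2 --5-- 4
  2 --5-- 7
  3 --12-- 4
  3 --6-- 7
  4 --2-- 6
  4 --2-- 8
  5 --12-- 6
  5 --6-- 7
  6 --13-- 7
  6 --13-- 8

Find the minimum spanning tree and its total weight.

Applying Kruskal's algorithm (sort edges by weight, add if no cycle):
  Add (0,4) w=2
  Add (0,9) w=2
  Add (4,6) w=2
  Add (4,8) w=2
  Add (1,2) w=5
  Add (2,4) w=5
  Add (2,7) w=5
  Add (0,5) w=6
  Skip (1,5) w=6 (creates cycle)
  Add (3,7) w=6
  Skip (5,7) w=6 (creates cycle)
  Skip (1,3) w=7 (creates cycle)
  Skip (0,2) w=10 (creates cycle)
  Skip (3,4) w=12 (creates cycle)
  Skip (5,6) w=12 (creates cycle)
  Skip (6,8) w=13 (creates cycle)
  Skip (6,7) w=13 (creates cycle)
MST weight = 35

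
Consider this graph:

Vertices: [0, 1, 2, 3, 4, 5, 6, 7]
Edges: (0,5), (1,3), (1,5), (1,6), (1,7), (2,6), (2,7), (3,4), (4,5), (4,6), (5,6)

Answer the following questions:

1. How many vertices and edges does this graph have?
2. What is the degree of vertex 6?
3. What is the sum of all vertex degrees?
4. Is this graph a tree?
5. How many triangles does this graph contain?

Count: 8 vertices, 11 edges.
Vertex 6 has neighbors [1, 2, 4, 5], degree = 4.
Handshaking lemma: 2 * 11 = 22.
A tree on 8 vertices has 7 edges. This graph has 11 edges (4 extra). Not a tree.
Number of triangles = 2.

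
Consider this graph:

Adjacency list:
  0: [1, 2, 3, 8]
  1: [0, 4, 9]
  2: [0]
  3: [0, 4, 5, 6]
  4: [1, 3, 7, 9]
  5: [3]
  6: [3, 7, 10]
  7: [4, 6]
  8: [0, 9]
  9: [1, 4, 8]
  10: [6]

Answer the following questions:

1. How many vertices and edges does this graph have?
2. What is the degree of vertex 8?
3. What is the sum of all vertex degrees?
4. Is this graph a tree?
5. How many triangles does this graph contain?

Count: 11 vertices, 14 edges.
Vertex 8 has neighbors [0, 9], degree = 2.
Handshaking lemma: 2 * 14 = 28.
A tree on 11 vertices has 10 edges. This graph has 14 edges (4 extra). Not a tree.
Number of triangles = 1.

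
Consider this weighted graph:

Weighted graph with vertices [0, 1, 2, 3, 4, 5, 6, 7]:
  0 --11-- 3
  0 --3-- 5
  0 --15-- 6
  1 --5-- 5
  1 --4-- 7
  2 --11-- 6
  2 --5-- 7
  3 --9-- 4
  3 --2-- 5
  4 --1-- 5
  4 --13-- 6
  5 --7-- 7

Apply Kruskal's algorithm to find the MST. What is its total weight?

Applying Kruskal's algorithm (sort edges by weight, add if no cycle):
  Add (4,5) w=1
  Add (3,5) w=2
  Add (0,5) w=3
  Add (1,7) w=4
  Add (1,5) w=5
  Add (2,7) w=5
  Skip (5,7) w=7 (creates cycle)
  Skip (3,4) w=9 (creates cycle)
  Skip (0,3) w=11 (creates cycle)
  Add (2,6) w=11
  Skip (4,6) w=13 (creates cycle)
  Skip (0,6) w=15 (creates cycle)
MST weight = 31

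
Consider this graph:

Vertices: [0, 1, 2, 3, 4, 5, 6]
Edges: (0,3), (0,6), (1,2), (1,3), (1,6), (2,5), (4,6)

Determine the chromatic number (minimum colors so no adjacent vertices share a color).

The graph has a maximum clique of size 2 (lower bound on chromatic number).
A valid 2-coloring: {0: 0, 1: 0, 2: 1, 3: 1, 4: 0, 5: 0, 6: 1}.
Chromatic number = 2.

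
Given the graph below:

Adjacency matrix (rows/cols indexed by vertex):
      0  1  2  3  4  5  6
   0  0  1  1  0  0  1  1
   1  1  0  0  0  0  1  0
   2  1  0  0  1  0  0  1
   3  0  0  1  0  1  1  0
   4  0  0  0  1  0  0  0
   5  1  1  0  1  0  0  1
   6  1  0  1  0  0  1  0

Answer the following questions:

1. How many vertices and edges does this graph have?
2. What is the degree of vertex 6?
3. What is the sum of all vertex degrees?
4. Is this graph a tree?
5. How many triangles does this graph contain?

Count: 7 vertices, 10 edges.
Vertex 6 has neighbors [0, 2, 5], degree = 3.
Handshaking lemma: 2 * 10 = 20.
A tree on 7 vertices has 6 edges. This graph has 10 edges (4 extra). Not a tree.
Number of triangles = 3.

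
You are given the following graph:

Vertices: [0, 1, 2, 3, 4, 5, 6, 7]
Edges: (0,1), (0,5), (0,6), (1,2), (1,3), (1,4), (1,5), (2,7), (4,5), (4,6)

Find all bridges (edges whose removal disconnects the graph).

A bridge is an edge whose removal increases the number of connected components.
Bridges found: (1,2), (1,3), (2,7)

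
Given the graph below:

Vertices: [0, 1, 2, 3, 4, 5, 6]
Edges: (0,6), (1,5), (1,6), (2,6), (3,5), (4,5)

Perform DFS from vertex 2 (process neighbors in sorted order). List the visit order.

DFS from vertex 2 (neighbors processed in ascending order):
Visit order: 2, 6, 0, 1, 5, 3, 4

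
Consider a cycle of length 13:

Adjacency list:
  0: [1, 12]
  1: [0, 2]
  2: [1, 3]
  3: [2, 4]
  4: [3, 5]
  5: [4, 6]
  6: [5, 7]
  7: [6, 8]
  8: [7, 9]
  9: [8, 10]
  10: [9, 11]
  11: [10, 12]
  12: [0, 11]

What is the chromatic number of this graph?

This is an odd cycle (C_13). Odd cycles are not bipartite (any 2-coloring forces two adjacent vertices to match), and 3 colors suffice.
Chromatic number = 3.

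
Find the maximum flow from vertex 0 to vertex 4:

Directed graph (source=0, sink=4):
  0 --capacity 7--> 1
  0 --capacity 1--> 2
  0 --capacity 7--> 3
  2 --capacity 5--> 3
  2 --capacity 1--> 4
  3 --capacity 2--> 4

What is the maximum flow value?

Computing max flow:
  Flow on (0->2): 1/1
  Flow on (0->3): 2/7
  Flow on (2->4): 1/1
  Flow on (3->4): 2/2
Maximum flow = 3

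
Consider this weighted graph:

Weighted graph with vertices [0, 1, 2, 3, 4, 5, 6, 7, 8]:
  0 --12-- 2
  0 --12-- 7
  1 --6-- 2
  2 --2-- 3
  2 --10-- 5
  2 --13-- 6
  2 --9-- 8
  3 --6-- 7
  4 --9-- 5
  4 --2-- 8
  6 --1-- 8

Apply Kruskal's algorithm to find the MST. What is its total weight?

Applying Kruskal's algorithm (sort edges by weight, add if no cycle):
  Add (6,8) w=1
  Add (2,3) w=2
  Add (4,8) w=2
  Add (1,2) w=6
  Add (3,7) w=6
  Add (2,8) w=9
  Add (4,5) w=9
  Skip (2,5) w=10 (creates cycle)
  Add (0,2) w=12
  Skip (0,7) w=12 (creates cycle)
  Skip (2,6) w=13 (creates cycle)
MST weight = 47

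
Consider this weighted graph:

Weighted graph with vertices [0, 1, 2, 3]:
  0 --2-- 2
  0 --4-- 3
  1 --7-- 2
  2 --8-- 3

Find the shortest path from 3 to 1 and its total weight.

Using Dijkstra's algorithm from vertex 3:
Shortest path: 3 -> 0 -> 2 -> 1
Total weight: 4 + 2 + 7 = 13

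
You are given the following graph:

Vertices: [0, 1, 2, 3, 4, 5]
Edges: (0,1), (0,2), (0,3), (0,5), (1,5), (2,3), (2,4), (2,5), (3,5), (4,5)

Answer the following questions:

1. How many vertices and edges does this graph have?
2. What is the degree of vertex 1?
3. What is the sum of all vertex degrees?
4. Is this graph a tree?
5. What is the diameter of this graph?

Count: 6 vertices, 10 edges.
Vertex 1 has neighbors [0, 5], degree = 2.
Handshaking lemma: 2 * 10 = 20.
A tree on 6 vertices has 5 edges. This graph has 10 edges (5 extra). Not a tree.
Diameter (longest shortest path) = 2.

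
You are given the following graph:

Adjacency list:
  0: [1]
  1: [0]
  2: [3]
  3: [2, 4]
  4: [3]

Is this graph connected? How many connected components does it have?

Checking connectivity: the graph has 2 connected component(s).
Components: [[0, 1], [2, 3, 4]]. The graph is NOT connected.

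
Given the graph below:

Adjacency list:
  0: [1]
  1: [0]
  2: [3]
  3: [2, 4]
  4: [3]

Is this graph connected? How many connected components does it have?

Checking connectivity: the graph has 2 connected component(s).
Components: [[0, 1], [2, 3, 4]]. The graph is NOT connected.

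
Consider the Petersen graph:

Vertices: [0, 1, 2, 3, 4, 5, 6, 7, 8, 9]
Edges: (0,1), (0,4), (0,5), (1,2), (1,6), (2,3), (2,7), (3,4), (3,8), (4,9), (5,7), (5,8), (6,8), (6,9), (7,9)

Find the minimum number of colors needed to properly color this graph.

The Petersen graph contains odd cycles (e.g. the outer 5-cycle), so chi >= 3.
A proper 3-coloring exists (it is a well-known 3-chromatic graph).
Chromatic number = 3.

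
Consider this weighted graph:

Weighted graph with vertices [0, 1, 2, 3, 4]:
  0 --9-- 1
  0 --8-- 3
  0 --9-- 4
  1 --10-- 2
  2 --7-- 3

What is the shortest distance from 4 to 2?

Using Dijkstra's algorithm from vertex 4:
Shortest path: 4 -> 0 -> 3 -> 2
Total weight: 9 + 8 + 7 = 24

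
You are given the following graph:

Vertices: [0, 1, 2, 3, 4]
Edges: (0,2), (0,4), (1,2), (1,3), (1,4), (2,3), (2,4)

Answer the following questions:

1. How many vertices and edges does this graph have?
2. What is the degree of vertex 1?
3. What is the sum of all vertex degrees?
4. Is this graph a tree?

Count: 5 vertices, 7 edges.
Vertex 1 has neighbors [2, 3, 4], degree = 3.
Handshaking lemma: 2 * 7 = 14.
A tree on 5 vertices has 4 edges. This graph has 7 edges (3 extra). Not a tree.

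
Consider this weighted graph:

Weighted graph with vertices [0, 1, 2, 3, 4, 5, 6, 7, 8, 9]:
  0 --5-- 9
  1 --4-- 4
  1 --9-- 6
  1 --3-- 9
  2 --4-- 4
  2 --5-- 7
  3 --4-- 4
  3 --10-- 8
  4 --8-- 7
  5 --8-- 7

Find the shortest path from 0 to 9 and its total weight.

Using Dijkstra's algorithm from vertex 0:
Shortest path: 0 -> 9
Total weight: 5 = 5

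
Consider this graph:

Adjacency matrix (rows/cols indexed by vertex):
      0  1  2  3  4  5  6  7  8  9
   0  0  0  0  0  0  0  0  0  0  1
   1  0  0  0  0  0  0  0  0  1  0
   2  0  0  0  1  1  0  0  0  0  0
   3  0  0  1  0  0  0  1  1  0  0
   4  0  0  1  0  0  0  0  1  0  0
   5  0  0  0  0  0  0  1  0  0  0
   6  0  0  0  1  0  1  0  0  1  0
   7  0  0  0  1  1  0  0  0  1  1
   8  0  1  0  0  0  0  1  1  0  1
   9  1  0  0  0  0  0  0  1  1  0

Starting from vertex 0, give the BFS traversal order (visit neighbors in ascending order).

BFS from vertex 0 (neighbors processed in ascending order):
Visit order: 0, 9, 7, 8, 3, 4, 1, 6, 2, 5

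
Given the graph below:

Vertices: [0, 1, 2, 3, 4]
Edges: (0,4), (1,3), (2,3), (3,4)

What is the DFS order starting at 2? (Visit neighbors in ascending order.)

DFS from vertex 2 (neighbors processed in ascending order):
Visit order: 2, 3, 1, 4, 0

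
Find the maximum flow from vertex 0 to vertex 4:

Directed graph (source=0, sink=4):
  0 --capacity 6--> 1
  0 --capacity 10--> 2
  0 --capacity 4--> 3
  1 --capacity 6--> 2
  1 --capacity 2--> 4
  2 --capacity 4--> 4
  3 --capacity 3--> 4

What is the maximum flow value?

Computing max flow:
  Flow on (0->1): 2/6
  Flow on (0->2): 4/10
  Flow on (0->3): 3/4
  Flow on (1->4): 2/2
  Flow on (2->4): 4/4
  Flow on (3->4): 3/3
Maximum flow = 9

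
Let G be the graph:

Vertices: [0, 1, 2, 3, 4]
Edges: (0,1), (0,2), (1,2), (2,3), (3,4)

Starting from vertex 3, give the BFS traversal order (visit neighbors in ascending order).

BFS from vertex 3 (neighbors processed in ascending order):
Visit order: 3, 2, 4, 0, 1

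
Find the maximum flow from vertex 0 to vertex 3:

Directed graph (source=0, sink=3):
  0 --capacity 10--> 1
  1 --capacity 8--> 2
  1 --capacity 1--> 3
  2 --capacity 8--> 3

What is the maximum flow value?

Computing max flow:
  Flow on (0->1): 9/10
  Flow on (1->2): 8/8
  Flow on (1->3): 1/1
  Flow on (2->3): 8/8
Maximum flow = 9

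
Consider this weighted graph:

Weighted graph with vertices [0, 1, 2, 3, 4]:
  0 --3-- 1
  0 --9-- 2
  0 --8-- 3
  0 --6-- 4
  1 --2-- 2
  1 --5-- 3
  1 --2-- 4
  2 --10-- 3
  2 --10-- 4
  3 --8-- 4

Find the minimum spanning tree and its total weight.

Applying Kruskal's algorithm (sort edges by weight, add if no cycle):
  Add (1,4) w=2
  Add (1,2) w=2
  Add (0,1) w=3
  Add (1,3) w=5
  Skip (0,4) w=6 (creates cycle)
  Skip (0,3) w=8 (creates cycle)
  Skip (3,4) w=8 (creates cycle)
  Skip (0,2) w=9 (creates cycle)
  Skip (2,3) w=10 (creates cycle)
  Skip (2,4) w=10 (creates cycle)
MST weight = 12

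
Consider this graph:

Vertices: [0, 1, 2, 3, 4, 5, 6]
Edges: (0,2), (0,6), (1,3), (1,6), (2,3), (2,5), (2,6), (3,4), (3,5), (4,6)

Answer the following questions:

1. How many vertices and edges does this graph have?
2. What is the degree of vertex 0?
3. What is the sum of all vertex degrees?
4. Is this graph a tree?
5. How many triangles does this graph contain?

Count: 7 vertices, 10 edges.
Vertex 0 has neighbors [2, 6], degree = 2.
Handshaking lemma: 2 * 10 = 20.
A tree on 7 vertices has 6 edges. This graph has 10 edges (4 extra). Not a tree.
Number of triangles = 2.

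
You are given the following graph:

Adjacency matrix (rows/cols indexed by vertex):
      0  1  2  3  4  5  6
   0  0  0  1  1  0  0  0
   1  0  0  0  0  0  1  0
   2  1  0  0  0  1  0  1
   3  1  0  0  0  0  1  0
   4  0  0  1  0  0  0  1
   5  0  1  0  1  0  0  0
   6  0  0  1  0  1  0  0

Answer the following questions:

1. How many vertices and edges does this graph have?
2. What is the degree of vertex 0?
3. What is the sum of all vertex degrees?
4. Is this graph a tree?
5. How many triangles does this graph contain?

Count: 7 vertices, 7 edges.
Vertex 0 has neighbors [2, 3], degree = 2.
Handshaking lemma: 2 * 7 = 14.
A tree on 7 vertices has 6 edges. This graph has 7 edges (1 extra). Not a tree.
Number of triangles = 1.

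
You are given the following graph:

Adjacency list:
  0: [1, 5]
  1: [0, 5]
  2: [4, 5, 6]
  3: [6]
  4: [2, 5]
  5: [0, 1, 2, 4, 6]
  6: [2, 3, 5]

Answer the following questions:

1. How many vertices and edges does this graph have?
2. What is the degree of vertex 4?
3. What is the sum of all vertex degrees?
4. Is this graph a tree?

Count: 7 vertices, 9 edges.
Vertex 4 has neighbors [2, 5], degree = 2.
Handshaking lemma: 2 * 9 = 18.
A tree on 7 vertices has 6 edges. This graph has 9 edges (3 extra). Not a tree.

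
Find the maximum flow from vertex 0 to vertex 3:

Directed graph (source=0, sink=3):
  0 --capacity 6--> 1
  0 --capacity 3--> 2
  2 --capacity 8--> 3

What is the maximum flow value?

Computing max flow:
  Flow on (0->2): 3/3
  Flow on (2->3): 3/8
Maximum flow = 3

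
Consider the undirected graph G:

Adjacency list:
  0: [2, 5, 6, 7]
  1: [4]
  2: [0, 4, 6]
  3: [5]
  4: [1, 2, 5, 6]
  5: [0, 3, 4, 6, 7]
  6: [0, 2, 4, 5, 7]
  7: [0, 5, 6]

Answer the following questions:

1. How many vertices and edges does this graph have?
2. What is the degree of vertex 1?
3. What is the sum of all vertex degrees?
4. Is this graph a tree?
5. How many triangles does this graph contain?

Count: 8 vertices, 13 edges.
Vertex 1 has neighbors [4], degree = 1.
Handshaking lemma: 2 * 13 = 26.
A tree on 8 vertices has 7 edges. This graph has 13 edges (6 extra). Not a tree.
Number of triangles = 7.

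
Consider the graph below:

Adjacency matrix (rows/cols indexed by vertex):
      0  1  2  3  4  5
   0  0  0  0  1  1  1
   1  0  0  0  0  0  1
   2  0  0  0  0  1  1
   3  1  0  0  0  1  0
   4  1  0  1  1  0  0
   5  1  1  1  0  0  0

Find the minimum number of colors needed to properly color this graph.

The graph has a maximum clique of size 3 (lower bound on chromatic number).
A valid 3-coloring: {0: 0, 1: 0, 2: 0, 3: 2, 4: 1, 5: 1}.
Chromatic number = 3.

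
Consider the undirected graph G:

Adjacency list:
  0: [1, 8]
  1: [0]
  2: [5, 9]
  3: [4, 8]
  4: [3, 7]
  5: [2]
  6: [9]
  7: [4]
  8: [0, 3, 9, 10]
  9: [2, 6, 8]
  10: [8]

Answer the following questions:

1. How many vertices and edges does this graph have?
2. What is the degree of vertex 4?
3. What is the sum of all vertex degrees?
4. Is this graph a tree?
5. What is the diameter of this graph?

Count: 11 vertices, 10 edges.
Vertex 4 has neighbors [3, 7], degree = 2.
Handshaking lemma: 2 * 10 = 20.
A graph is a tree iff it is connected and has exactly n-1 edges. This graph is connected (all 11 vertices in one component) and has 11-1 = 10 edges. It is a tree.
Diameter (longest shortest path) = 6.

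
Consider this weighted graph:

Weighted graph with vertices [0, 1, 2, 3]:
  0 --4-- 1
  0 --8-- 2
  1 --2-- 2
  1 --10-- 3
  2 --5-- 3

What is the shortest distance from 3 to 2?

Using Dijkstra's algorithm from vertex 3:
Shortest path: 3 -> 2
Total weight: 5 = 5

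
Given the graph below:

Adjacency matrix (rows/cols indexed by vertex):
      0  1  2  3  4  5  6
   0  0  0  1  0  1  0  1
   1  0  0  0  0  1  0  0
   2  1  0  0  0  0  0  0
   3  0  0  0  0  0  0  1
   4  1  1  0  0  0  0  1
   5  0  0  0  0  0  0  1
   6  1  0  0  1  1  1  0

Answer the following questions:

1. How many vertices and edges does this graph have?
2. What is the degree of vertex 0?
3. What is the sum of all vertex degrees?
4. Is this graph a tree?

Count: 7 vertices, 7 edges.
Vertex 0 has neighbors [2, 4, 6], degree = 3.
Handshaking lemma: 2 * 7 = 14.
A tree on 7 vertices has 6 edges. This graph has 7 edges (1 extra). Not a tree.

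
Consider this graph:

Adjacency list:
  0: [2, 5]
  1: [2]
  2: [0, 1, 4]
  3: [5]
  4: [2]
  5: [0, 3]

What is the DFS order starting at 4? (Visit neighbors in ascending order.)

DFS from vertex 4 (neighbors processed in ascending order):
Visit order: 4, 2, 0, 5, 3, 1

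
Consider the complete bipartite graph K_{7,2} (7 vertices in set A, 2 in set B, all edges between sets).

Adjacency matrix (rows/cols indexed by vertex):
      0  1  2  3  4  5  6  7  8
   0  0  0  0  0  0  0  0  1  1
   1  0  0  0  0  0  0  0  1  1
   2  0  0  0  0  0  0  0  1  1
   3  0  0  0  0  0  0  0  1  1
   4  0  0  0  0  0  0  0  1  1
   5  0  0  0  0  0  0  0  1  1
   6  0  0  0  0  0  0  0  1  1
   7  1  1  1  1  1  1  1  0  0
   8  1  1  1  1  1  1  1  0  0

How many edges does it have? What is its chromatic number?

K_{7,2} has 7 * 2 = 14 edges.
Bipartite graphs have chromatic number 2 (color each partition differently).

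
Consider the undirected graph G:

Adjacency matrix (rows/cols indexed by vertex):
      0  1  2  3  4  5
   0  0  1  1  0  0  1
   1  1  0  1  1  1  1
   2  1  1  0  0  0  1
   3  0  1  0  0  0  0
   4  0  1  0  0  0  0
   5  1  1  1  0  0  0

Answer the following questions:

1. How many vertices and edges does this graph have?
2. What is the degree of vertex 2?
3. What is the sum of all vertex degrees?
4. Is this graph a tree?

Count: 6 vertices, 8 edges.
Vertex 2 has neighbors [0, 1, 5], degree = 3.
Handshaking lemma: 2 * 8 = 16.
A tree on 6 vertices has 5 edges. This graph has 8 edges (3 extra). Not a tree.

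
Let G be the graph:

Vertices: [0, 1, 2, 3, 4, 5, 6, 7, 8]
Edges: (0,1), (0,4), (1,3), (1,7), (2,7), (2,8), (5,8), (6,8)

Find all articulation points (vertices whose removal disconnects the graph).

An articulation point is a vertex whose removal disconnects the graph.
Articulation points: [0, 1, 2, 7, 8]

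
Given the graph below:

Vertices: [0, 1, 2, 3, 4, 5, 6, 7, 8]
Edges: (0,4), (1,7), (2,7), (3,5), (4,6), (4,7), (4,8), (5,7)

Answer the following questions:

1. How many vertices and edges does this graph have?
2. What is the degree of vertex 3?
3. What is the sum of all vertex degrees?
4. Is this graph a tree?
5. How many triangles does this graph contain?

Count: 9 vertices, 8 edges.
Vertex 3 has neighbors [5], degree = 1.
Handshaking lemma: 2 * 8 = 16.
A graph is a tree iff it is connected and has exactly n-1 edges. This graph is connected (all 9 vertices in one component) and has 9-1 = 8 edges. It is a tree.
Number of triangles = 0.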